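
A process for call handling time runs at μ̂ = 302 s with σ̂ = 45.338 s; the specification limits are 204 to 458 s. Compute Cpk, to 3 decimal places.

0.721

Cpu = (USL − μ̂) / (3σ̂) = (458 − 302) / (3 × 45.338) = 1.1469; Cpl = (μ̂ − LSL) / (3σ̂) = (302 − 204) / (3 × 45.338) = 0.7205; Cpk = min(Cpu, Cpl) = 0.7205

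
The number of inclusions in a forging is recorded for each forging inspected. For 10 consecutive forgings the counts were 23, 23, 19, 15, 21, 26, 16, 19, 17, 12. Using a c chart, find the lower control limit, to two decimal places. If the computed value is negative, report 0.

c̄ = (23 + 23 + 19 + 15 + 21 + 26 + 16 + 19 + 17 + 12) / 10 = 191 / 10 = 19.1000
LCL = c̄ − 3√c̄ = 19.1000 − 3 × 4.3704 = 5.9889

5.99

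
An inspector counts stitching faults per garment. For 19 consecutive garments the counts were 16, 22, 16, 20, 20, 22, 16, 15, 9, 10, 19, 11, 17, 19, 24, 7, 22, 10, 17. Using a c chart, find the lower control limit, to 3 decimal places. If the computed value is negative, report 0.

c̄ = (16 + 22 + 16 + 20 + 20 + 22 + 16 + 15 + 9 + 10 + 19 + 11 + 17 + 19 + 24 + 7 + 22 + 10 + 17) / 19 = 312 / 19 = 16.4211
LCL = c̄ − 3√c̄ = 16.4211 − 3 × 4.0523 = 4.2642

4.264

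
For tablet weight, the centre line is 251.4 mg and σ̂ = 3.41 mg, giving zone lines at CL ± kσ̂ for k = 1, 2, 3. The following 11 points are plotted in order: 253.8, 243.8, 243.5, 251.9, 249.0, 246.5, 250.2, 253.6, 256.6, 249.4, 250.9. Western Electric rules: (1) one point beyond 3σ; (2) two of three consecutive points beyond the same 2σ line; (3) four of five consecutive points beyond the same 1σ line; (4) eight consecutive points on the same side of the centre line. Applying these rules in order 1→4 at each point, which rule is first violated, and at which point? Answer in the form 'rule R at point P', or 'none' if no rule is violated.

rule 2 at point 3

Zone of each point (C = within 1σ̂, B = 1σ̂–2σ̂, A = 2σ̂–3σ̂, * = beyond 3σ̂; sign = side of CL): 1:+C, 2:-A, 3:-A, 4:+C, 5:-C, 6:-B, 7:-C, 8:+C, 9:+B, 10:-C, 11:-C
Rule 2 (two of three consecutive points beyond the same 2σ limit) is satisfied at point 3.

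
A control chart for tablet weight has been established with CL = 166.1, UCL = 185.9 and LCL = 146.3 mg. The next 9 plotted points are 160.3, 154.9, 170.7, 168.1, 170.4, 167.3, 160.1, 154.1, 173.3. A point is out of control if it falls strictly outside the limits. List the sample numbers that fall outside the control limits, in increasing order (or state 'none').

none

All 9 points lie within [146.3, 185.9].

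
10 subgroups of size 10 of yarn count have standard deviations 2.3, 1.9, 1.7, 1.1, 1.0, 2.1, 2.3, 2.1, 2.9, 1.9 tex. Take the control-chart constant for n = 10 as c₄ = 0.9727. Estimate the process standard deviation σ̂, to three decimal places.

1.984

s̄ = (2.3 + 1.9 + 1.7 + 1.1 + 1.0 + 2.1 + 2.3 + 2.1 + 2.9 + 1.9) / 10 = 1.9300
σ̂ = s̄ / c₄ = 1.9300 / 0.9727 = 1.9842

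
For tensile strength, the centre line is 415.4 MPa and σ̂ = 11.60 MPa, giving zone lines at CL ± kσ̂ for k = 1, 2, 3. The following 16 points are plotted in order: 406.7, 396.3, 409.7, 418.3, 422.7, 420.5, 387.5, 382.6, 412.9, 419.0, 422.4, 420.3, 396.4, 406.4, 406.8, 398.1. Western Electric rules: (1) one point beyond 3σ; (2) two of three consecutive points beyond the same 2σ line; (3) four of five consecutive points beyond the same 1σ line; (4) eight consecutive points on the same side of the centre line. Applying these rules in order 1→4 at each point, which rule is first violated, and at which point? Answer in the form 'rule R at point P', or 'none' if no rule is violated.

rule 2 at point 8

Zone of each point (C = within 1σ̂, B = 1σ̂–2σ̂, A = 2σ̂–3σ̂, * = beyond 3σ̂; sign = side of CL): 1:-C, 2:-B, 3:-C, 4:+C, 5:+C, 6:+C, 7:-A, 8:-A, 9:-C, 10:+C, 11:+C, 12:+C, 13:-B, 14:-C, 15:-C, 16:-B
Rule 2 (two of three consecutive points beyond the same 2σ limit) is satisfied at point 8.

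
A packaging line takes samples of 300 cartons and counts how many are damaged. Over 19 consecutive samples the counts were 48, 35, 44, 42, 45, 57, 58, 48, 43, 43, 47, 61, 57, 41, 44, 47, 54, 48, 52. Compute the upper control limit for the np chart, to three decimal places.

67.172

p̄ = Σdᵢ / (k·n) = 914 / (19 × 300) = 0.16035
UCL = np̄ + 3·√(np̄(1−p̄)) = 48.1053 + 3 × √(48.1053×0.83965) = 48.1053 + 3 × 6.3554 = 67.1716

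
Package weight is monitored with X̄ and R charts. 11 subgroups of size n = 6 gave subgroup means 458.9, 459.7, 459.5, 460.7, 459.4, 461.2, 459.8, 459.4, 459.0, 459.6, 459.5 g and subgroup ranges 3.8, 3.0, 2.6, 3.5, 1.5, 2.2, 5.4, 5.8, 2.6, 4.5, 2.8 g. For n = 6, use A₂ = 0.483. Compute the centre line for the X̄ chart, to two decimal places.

X̄̄ = (458.9 + 459.7 + 459.5 + 460.7 + 459.4 + 461.2 + 459.8 + 459.4 + 459.0 + 459.6 + 459.5) / 11 = 5056.7000 / 11 = 459.7000
CL = X̄̄ = 459.7000

459.70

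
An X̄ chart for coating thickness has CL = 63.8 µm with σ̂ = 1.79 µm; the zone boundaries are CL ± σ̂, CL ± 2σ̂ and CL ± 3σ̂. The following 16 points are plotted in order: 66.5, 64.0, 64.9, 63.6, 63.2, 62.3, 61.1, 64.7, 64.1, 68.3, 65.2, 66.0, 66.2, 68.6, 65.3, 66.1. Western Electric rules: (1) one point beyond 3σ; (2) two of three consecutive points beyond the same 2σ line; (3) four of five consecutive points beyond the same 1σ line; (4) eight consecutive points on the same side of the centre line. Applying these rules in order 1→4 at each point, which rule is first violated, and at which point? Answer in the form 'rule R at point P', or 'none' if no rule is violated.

rule 3 at point 14

Zone of each point (C = within 1σ̂, B = 1σ̂–2σ̂, A = 2σ̂–3σ̂, * = beyond 3σ̂; sign = side of CL): 1:+B, 2:+C, 3:+C, 4:-C, 5:-C, 6:-C, 7:-B, 8:+C, 9:+C, 10:+A, 11:+C, 12:+B, 13:+B, 14:+A, 15:+C, 16:+B
Rule 3 (four of five consecutive points beyond the same 1σ limit) is satisfied at point 14.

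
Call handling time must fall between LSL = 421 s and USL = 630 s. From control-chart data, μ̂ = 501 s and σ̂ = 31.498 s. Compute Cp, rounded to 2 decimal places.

Cp = (USL − LSL) / (6σ̂) = (630 − 421) / (6 × 31.498) = 209.0000 / 188.9880 = 1.1059

1.11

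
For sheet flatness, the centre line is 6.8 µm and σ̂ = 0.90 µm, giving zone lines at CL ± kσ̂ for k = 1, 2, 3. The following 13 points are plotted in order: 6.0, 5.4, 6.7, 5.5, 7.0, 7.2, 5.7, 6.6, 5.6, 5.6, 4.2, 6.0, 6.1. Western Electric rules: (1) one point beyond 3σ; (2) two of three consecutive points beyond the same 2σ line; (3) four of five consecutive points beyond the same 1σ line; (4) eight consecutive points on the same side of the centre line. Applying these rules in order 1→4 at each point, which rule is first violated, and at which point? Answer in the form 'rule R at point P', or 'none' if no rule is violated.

Zone of each point (C = within 1σ̂, B = 1σ̂–2σ̂, A = 2σ̂–3σ̂, * = beyond 3σ̂; sign = side of CL): 1:-C, 2:-B, 3:-C, 4:-B, 5:+C, 6:+C, 7:-B, 8:-C, 9:-B, 10:-B, 11:-A, 12:-C, 13:-C
Rule 3 (four of five consecutive points beyond the same 1σ limit) is satisfied at point 11.

rule 3 at point 11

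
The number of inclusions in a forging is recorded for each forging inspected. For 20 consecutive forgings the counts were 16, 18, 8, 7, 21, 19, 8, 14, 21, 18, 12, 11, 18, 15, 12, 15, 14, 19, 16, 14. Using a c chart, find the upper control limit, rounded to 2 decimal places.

c̄ = (16 + 18 + 8 + 7 + 21 + 19 + 8 + 14 + 21 + 18 + 12 + 11 + 18 + 15 + 12 + 15 + 14 + 19 + 16 + 14) / 20 = 296 / 20 = 14.8000
UCL = c̄ + 3√c̄ = 14.8000 + 3 × √14.8000 = 14.8000 + 3 × 3.8471 = 26.3412

26.34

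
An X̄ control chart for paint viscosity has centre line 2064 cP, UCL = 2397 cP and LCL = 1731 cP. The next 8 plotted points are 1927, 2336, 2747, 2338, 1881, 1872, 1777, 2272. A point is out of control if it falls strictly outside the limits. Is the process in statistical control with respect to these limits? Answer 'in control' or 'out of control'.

out of control

Compare each point to [1731, 2397]: sample 3 = 2747 > UCL.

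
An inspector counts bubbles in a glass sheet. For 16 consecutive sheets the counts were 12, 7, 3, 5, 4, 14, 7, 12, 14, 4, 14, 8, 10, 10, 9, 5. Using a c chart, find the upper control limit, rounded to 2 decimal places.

17.44

c̄ = (12 + 7 + 3 + 5 + 4 + 14 + 7 + 12 + 14 + 4 + 14 + 8 + 10 + 10 + 9 + 5) / 16 = 138 / 16 = 8.6250
UCL = c̄ + 3√c̄ = 8.6250 + 3 × √8.6250 = 8.6250 + 3 × 2.9368 = 17.4355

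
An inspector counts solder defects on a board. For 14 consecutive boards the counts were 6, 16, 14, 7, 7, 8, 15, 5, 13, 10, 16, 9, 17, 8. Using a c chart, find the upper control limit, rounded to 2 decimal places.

c̄ = (6 + 16 + 14 + 7 + 7 + 8 + 15 + 5 + 13 + 10 + 16 + 9 + 17 + 8) / 14 = 151 / 14 = 10.7857
UCL = c̄ + 3√c̄ = 10.7857 + 3 × √10.7857 = 10.7857 + 3 × 3.2842 = 20.6382

20.64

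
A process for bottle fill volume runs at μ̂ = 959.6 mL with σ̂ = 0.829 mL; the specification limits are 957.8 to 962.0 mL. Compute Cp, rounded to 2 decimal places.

0.84

Cp = (USL − LSL) / (6σ̂) = (962.0 − 957.8) / (6 × 0.829) = 4.2000 / 4.9740 = 0.8444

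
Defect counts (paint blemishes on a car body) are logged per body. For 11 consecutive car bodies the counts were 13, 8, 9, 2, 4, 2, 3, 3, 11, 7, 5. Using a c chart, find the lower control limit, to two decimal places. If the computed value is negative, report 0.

c̄ = (13 + 8 + 9 + 2 + 4 + 2 + 3 + 3 + 11 + 7 + 5) / 11 = 67 / 11 = 6.0909
LCL = c̄ − 3√c̄ = 6.0909 − 3 × 2.4680 = -1.3130 → 0 (cannot be negative)

0.00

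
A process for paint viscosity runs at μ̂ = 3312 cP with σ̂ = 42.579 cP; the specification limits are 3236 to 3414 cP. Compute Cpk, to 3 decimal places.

0.595

Cpu = (USL − μ̂) / (3σ̂) = (3414 − 3312) / (3 × 42.579) = 0.7985; Cpl = (μ̂ − LSL) / (3σ̂) = (3312 − 3236) / (3 × 42.579) = 0.5950; Cpk = min(Cpu, Cpl) = 0.5950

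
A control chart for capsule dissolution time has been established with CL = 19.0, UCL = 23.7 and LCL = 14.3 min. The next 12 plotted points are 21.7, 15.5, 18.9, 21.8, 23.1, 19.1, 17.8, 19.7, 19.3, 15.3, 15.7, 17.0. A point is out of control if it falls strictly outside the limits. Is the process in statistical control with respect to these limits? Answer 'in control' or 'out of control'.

All 12 points lie within [14.3, 23.7].

in control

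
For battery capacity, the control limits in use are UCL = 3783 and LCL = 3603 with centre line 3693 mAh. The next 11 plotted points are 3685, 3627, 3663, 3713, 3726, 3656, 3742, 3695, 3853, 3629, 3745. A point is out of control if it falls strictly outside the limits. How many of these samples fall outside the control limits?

Compare each point to [3603, 3783]: sample 9 = 3853 > UCL.

1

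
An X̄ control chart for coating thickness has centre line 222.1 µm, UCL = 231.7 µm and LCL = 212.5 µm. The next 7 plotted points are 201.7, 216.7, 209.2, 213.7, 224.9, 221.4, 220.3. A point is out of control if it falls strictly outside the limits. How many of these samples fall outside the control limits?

Compare each point to [212.5, 231.7]: sample 1 = 201.7 < LCL; sample 3 = 209.2 < LCL.

2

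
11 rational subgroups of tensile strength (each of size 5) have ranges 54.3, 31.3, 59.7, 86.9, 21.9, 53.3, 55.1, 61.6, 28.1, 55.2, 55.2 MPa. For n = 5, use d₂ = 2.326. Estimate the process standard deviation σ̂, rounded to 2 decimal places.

21.99

R̄ = (54.3 + 31.3 + 59.7 + 86.9 + 21.9 + 53.3 + 55.1 + 61.6 + 28.1 + 55.2 + 55.2) / 11 = 51.1455
σ̂ = R̄ / d₂ = 51.1455 / 2.326 = 21.9886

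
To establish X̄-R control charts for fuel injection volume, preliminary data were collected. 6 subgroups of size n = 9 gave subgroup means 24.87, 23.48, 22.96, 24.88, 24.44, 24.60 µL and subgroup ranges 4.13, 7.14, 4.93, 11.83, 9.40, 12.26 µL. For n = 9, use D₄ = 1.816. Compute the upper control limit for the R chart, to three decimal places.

15.040

R̄ = (4.13 + 7.14 + 4.93 + 11.83 + 9.40 + 12.26) / 6 = 49.6900 / 6 = 8.2817
UCL_R = D₄·R̄ = 1.816 × 8.2817 = 15.0395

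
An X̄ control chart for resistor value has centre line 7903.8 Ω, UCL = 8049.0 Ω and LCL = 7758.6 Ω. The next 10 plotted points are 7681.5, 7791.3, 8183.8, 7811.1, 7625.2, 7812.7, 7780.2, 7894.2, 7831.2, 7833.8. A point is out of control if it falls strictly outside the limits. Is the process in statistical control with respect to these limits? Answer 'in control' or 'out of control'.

Compare each point to [7758.6, 8049.0]: sample 1 = 7681.5 < LCL; sample 3 = 8183.8 > UCL; sample 5 = 7625.2 < LCL.

out of control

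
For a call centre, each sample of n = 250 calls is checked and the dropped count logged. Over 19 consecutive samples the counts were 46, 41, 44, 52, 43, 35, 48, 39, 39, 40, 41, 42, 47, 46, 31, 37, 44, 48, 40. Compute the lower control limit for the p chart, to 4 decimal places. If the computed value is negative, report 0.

p̄ = Σdᵢ / (k·n) = 803 / (19 × 250) = 0.16905
LCL = p̄ − 3·√(p̄(1−p̄)/n) = 0.16905 − 3 × 0.02370 = 0.09794

0.0979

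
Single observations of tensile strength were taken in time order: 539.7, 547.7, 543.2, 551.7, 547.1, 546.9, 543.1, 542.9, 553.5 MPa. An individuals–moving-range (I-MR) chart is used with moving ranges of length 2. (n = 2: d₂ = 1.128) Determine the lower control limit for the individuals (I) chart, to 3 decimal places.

532.769

X̄ = (539.7 + 547.7 + 543.2 + 551.7 + 547.1 + 546.9 + 543.1 + 542.9 + 553.5) / 9 = 546.2000
Moving ranges: 8.0, 4.5, 8.5, 4.6, 0.2, 3.8, 0.2, 10.6; M̄R̄ = 40.4000 / 8 = 5.0500
LCL = X̄ − 3·M̄R̄/d₂ = 546.2000 − 3 × 5.0500 / 1.128 = 532.7691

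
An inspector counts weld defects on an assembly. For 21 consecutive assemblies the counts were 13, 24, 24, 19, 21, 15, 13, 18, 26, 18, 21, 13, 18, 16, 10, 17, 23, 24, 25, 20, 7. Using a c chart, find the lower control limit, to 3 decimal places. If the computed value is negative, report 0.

5.488

c̄ = (13 + 24 + 24 + 19 + 21 + 15 + 13 + 18 + 26 + 18 + 21 + 13 + 18 + 16 + 10 + 17 + 23 + 24 + 25 + 20 + 7) / 21 = 385 / 21 = 18.3333
LCL = c̄ − 3√c̄ = 18.3333 − 3 × 4.2817 = 5.4881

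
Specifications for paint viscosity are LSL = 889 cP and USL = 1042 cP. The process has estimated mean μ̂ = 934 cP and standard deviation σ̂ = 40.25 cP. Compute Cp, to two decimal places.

0.63

Cp = (USL − LSL) / (6σ̂) = (1042 − 889) / (6 × 40.25) = 153.0000 / 241.5000 = 0.6335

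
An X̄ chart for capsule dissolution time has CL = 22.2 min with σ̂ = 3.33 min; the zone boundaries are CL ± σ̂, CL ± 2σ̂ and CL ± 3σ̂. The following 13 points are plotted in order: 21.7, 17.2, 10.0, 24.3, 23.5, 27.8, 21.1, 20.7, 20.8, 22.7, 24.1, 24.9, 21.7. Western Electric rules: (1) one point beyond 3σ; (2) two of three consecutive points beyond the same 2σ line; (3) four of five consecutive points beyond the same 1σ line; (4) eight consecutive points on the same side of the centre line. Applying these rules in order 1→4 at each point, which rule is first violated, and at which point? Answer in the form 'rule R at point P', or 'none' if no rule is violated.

rule 1 at point 3

Zone of each point (C = within 1σ̂, B = 1σ̂–2σ̂, A = 2σ̂–3σ̂, * = beyond 3σ̂; sign = side of CL): 1:-C, 2:-B, 3:-*, 4:+C, 5:+C, 6:+B, 7:-C, 8:-C, 9:-C, 10:+C, 11:+C, 12:+C, 13:-C
Rule 1 (one point beyond the 3σ limits) is satisfied at point 3.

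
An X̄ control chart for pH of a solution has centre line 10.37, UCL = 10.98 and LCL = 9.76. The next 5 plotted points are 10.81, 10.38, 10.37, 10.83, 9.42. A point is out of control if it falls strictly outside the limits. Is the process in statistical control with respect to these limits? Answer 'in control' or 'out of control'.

out of control

Compare each point to [9.76, 10.98]: sample 5 = 9.42 < LCL.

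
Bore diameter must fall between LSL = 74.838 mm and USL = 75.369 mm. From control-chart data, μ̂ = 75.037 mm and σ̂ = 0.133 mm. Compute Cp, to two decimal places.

Cp = (USL − LSL) / (6σ̂) = (75.369 − 74.838) / (6 × 0.133) = 0.5310 / 0.7980 = 0.6654

0.67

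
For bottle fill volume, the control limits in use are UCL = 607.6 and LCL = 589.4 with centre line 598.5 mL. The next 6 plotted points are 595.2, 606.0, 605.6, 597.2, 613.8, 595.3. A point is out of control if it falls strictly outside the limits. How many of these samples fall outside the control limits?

Compare each point to [589.4, 607.6]: sample 5 = 613.8 > UCL.

1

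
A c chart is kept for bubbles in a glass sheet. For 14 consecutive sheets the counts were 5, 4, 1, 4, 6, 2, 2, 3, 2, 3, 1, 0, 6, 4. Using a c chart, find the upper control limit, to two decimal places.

8.33

c̄ = (5 + 4 + 1 + 4 + 6 + 2 + 2 + 3 + 2 + 3 + 1 + 0 + 6 + 4) / 14 = 43 / 14 = 3.0714
UCL = c̄ + 3√c̄ = 3.0714 + 3 × √3.0714 = 3.0714 + 3 × 1.7525 = 8.3291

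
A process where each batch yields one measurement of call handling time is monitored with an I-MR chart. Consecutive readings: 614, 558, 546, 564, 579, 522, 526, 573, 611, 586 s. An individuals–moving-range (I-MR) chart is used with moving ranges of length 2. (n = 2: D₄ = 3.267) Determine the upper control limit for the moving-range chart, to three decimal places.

98.736

Moving ranges: 56, 12, 18, 15, 57, 4, 47, 38, 25; M̄R̄ = 272.0000 / 9 = 30.2222
UCL_MR = D₄·M̄R̄ = 3.267 × 30.2222 = 98.7360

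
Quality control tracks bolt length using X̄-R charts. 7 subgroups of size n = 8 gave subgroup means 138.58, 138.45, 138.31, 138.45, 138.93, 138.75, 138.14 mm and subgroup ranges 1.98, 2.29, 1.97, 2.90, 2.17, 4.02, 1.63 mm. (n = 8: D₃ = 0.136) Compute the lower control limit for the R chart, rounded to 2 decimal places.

R̄ = (1.98 + 2.29 + 1.97 + 2.90 + 2.17 + 4.02 + 1.63) / 7 = 16.9600 / 7 = 2.4229
LCL_R = D₃·R̄ = 0.136 × 2.4229 = 0.3295

0.33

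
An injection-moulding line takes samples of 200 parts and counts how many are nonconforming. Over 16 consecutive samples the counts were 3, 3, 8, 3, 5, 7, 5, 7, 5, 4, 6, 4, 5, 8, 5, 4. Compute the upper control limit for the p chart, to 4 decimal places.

0.0591

p̄ = Σdᵢ / (k·n) = 82 / (16 × 200) = 0.02562
UCL = p̄ + 3·√(p̄(1−p̄)/n) = 0.02562 + 3 × √(0.02562×0.97437/200) = 0.02562 + 3 × 0.01117 = 0.05914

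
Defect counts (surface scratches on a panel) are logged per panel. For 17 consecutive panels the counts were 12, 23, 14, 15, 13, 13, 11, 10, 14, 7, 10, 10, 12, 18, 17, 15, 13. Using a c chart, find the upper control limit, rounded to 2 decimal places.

24.32

c̄ = (12 + 23 + 14 + 15 + 13 + 13 + 11 + 10 + 14 + 7 + 10 + 10 + 12 + 18 + 17 + 15 + 13) / 17 = 227 / 17 = 13.3529
UCL = c̄ + 3√c̄ = 13.3529 + 3 × √13.3529 = 13.3529 + 3 × 3.6542 = 24.3154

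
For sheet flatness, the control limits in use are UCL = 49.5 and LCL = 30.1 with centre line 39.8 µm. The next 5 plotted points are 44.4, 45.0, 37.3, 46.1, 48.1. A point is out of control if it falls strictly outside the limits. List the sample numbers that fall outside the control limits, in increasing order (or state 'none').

All 5 points lie within [30.1, 49.5].

none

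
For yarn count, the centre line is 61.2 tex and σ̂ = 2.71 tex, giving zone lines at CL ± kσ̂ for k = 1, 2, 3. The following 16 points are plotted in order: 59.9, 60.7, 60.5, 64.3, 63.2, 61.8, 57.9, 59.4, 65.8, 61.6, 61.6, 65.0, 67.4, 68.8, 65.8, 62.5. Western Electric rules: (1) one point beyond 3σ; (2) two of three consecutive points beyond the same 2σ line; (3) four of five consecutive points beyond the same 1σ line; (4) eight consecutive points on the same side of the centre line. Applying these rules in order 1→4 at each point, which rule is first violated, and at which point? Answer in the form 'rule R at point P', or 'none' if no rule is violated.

Zone of each point (C = within 1σ̂, B = 1σ̂–2σ̂, A = 2σ̂–3σ̂, * = beyond 3σ̂; sign = side of CL): 1:-C, 2:-C, 3:-C, 4:+B, 5:+C, 6:+C, 7:-B, 8:-C, 9:+B, 10:+C, 11:+C, 12:+B, 13:+A, 14:+A, 15:+B, 16:+C
Rule 2 (two of three consecutive points beyond the same 2σ limit) is satisfied at point 14.

rule 2 at point 14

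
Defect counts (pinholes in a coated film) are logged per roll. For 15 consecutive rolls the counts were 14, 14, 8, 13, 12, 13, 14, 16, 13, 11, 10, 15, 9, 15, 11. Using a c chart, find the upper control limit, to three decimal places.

23.154

c̄ = (14 + 14 + 8 + 13 + 12 + 13 + 14 + 16 + 13 + 11 + 10 + 15 + 9 + 15 + 11) / 15 = 188 / 15 = 12.5333
UCL = c̄ + 3√c̄ = 12.5333 + 3 × √12.5333 = 12.5333 + 3 × 3.5402 = 23.1541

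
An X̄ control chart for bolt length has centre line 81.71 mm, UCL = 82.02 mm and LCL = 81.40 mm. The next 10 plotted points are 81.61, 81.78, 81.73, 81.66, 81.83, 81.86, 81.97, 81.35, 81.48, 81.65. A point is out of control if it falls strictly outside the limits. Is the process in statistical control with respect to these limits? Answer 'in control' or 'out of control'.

Compare each point to [81.40, 82.02]: sample 8 = 81.35 < LCL.

out of control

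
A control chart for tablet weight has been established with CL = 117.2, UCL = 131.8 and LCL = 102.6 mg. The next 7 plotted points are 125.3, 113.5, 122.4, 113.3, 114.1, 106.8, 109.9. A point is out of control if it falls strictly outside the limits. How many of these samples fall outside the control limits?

All 7 points lie within [102.6, 131.8].

0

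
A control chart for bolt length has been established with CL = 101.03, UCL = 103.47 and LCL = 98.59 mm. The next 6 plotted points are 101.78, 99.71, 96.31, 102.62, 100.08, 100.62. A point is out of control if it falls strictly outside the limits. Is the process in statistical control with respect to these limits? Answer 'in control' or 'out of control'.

Compare each point to [98.59, 103.47]: sample 3 = 96.31 < LCL.

out of control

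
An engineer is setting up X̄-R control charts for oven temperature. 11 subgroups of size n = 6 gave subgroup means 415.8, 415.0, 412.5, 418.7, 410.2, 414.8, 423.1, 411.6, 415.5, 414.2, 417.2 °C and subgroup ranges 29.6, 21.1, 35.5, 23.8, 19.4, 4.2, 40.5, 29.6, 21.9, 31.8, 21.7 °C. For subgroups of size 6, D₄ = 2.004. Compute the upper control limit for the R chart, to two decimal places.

R̄ = (29.6 + 21.1 + 35.5 + 23.8 + 19.4 + 4.2 + 40.5 + 29.6 + 21.9 + 31.8 + 21.7) / 11 = 279.1000 / 11 = 25.3727
UCL_R = D₄·R̄ = 2.004 × 25.3727 = 50.8469

50.85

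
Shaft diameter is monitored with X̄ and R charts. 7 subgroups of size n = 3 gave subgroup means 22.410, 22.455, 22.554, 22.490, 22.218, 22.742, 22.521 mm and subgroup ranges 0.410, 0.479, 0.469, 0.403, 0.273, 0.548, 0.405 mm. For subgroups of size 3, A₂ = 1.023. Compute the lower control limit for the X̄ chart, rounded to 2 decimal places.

22.05

X̄̄ = (22.410 + 22.455 + 22.554 + 22.490 + 22.218 + 22.742 + 22.521) / 7 = 157.3900 / 7 = 22.4843
R̄ = (0.410 + 0.479 + 0.469 + 0.403 + 0.273 + 0.548 + 0.405) / 7 = 2.9870 / 7 = 0.4267
LCL = X̄̄ − A₂·R̄ = 22.4843 − 1.023 × 0.4267 = 22.0478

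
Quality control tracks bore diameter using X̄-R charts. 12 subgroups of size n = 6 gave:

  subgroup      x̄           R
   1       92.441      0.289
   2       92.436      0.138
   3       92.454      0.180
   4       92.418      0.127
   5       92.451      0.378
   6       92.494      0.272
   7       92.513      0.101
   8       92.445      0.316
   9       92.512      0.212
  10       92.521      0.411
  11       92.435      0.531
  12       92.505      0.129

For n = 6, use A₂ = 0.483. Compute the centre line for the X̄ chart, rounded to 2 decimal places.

X̄̄ = (92.441 + 92.436 + 92.454 + 92.418 + 92.451 + 92.494 + 92.513 + 92.445 + 92.512 + 92.521 + 92.435 + 92.505) / 12 = 1109.6250 / 12 = 92.4688
CL = X̄̄ = 92.4688

92.47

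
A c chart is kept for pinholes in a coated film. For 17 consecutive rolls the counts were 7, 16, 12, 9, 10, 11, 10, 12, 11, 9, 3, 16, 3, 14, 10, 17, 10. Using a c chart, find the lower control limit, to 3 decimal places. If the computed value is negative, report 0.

0.826

c̄ = (7 + 16 + 12 + 9 + 10 + 11 + 10 + 12 + 11 + 9 + 3 + 16 + 3 + 14 + 10 + 17 + 10) / 17 = 180 / 17 = 10.5882
LCL = c̄ − 3√c̄ = 10.5882 − 3 × 3.2540 = 0.8264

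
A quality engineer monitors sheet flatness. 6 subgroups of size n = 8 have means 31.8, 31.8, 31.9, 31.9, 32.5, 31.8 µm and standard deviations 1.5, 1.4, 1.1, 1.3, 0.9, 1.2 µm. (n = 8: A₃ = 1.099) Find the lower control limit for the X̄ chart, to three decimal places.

X̄̄ = (31.8 + 31.8 + 31.9 + 31.9 + 32.5 + 31.8) / 6 = 31.9500
s̄ = (1.5 + 1.4 + 1.1 + 1.3 + 0.9 + 1.2) / 6 = 1.2333
LCL = X̄̄ − A₃·s̄ = 31.9500 − 1.099 × 1.2333 = 30.5946

30.595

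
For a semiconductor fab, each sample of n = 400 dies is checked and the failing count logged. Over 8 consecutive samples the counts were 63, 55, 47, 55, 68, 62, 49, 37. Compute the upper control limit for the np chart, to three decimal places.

75.083

p̄ = Σdᵢ / (k·n) = 436 / (8 × 400) = 0.13625
UCL = np̄ + 3·√(np̄(1−p̄)) = 54.5000 + 3 × √(54.5000×0.86375) = 54.5000 + 3 × 6.8611 = 75.0832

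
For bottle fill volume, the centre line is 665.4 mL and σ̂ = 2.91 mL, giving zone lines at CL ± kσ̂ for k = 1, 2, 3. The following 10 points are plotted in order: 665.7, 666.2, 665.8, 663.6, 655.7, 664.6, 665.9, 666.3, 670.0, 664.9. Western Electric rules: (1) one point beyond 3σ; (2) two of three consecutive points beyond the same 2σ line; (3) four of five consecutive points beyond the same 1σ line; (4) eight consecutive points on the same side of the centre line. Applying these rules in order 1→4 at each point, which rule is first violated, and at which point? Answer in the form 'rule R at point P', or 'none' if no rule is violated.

rule 1 at point 5

Zone of each point (C = within 1σ̂, B = 1σ̂–2σ̂, A = 2σ̂–3σ̂, * = beyond 3σ̂; sign = side of CL): 1:+C, 2:+C, 3:+C, 4:-C, 5:-*, 6:-C, 7:+C, 8:+C, 9:+B, 10:-C
Rule 1 (one point beyond the 3σ limits) is satisfied at point 5.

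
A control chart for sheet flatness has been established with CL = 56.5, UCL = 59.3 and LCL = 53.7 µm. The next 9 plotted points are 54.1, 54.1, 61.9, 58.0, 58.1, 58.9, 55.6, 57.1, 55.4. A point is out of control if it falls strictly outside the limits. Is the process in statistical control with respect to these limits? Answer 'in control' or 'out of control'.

Compare each point to [53.7, 59.3]: sample 3 = 61.9 > UCL.

out of control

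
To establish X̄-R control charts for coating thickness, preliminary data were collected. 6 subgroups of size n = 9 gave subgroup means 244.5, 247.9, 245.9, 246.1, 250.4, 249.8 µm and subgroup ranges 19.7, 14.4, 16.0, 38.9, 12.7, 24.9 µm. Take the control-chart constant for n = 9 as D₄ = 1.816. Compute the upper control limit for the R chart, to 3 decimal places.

38.318

R̄ = (19.7 + 14.4 + 16.0 + 38.9 + 12.7 + 24.9) / 6 = 126.6000 / 6 = 21.1000
UCL_R = D₄·R̄ = 1.816 × 21.1000 = 38.3176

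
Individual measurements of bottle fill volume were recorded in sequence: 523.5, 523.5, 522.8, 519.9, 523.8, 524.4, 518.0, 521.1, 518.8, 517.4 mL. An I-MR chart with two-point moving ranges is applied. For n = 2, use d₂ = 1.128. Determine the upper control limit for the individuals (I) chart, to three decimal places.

X̄ = (523.5 + 523.5 + 522.8 + 519.9 + 523.8 + 524.4 + 518.0 + 521.1 + 518.8 + 517.4) / 10 = 521.3200
Moving ranges: 0.0, 0.7, 2.9, 3.9, 0.6, 6.4, 3.1, 2.3, 1.4; M̄R̄ = 21.3000 / 9 = 2.3667
UCL = X̄ + 3·M̄R̄/d₂ = 521.3200 + 3 × 2.3667 / 1.128 = 527.6143

527.614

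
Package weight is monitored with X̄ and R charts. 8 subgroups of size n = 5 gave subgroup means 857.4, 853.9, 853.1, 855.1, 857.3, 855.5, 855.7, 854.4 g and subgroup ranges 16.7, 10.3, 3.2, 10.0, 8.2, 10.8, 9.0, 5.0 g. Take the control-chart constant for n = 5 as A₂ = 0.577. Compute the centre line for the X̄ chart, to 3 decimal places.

855.300

X̄̄ = (857.4 + 853.9 + 853.1 + 855.1 + 857.3 + 855.5 + 855.7 + 854.4) / 8 = 6842.4000 / 8 = 855.3000
CL = X̄̄ = 855.3000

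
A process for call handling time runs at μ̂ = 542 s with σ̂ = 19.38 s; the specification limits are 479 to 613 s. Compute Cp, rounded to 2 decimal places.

1.15

Cp = (USL − LSL) / (6σ̂) = (613 − 479) / (6 × 19.38) = 134.0000 / 116.2800 = 1.1524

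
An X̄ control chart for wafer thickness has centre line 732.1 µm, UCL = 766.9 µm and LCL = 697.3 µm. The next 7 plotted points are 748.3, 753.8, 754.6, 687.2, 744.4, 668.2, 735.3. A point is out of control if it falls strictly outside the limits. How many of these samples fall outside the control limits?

Compare each point to [697.3, 766.9]: sample 4 = 687.2 < LCL; sample 6 = 668.2 < LCL.

2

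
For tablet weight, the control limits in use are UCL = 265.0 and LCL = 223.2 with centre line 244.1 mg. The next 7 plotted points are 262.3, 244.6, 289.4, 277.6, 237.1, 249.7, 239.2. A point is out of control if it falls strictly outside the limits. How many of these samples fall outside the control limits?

2

Compare each point to [223.2, 265.0]: sample 3 = 289.4 > UCL; sample 4 = 277.6 > UCL.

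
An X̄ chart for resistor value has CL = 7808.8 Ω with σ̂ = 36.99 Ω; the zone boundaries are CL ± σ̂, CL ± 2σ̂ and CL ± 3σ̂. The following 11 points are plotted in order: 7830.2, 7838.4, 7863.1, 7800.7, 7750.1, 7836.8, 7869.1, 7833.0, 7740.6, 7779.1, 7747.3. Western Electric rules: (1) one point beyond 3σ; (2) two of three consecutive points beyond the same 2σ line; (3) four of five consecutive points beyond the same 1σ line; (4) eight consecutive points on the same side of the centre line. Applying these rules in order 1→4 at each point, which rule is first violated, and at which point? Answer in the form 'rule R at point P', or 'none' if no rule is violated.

none

Zone of each point (C = within 1σ̂, B = 1σ̂–2σ̂, A = 2σ̂–3σ̂, * = beyond 3σ̂; sign = side of CL): 1:+C, 2:+C, 3:+B, 4:-C, 5:-B, 6:+C, 7:+B, 8:+C, 9:-B, 10:-C, 11:-B
No rule fires across all 11 points.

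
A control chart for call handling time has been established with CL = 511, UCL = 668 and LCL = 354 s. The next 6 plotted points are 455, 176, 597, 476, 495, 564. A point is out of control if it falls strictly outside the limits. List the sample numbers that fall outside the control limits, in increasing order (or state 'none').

Compare each point to [354, 668]: sample 2 = 176 < LCL.

2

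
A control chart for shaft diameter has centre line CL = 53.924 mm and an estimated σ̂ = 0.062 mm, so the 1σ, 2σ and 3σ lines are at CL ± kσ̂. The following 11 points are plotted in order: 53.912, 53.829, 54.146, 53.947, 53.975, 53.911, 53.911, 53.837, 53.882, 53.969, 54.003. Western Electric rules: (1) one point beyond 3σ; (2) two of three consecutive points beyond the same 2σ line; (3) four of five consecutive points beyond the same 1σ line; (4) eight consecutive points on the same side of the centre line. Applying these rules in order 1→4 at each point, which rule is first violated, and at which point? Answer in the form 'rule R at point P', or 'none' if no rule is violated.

Zone of each point (C = within 1σ̂, B = 1σ̂–2σ̂, A = 2σ̂–3σ̂, * = beyond 3σ̂; sign = side of CL): 1:-C, 2:-B, 3:+*, 4:+C, 5:+C, 6:-C, 7:-C, 8:-B, 9:-C, 10:+C, 11:+B
Rule 1 (one point beyond the 3σ limits) is satisfied at point 3.

rule 1 at point 3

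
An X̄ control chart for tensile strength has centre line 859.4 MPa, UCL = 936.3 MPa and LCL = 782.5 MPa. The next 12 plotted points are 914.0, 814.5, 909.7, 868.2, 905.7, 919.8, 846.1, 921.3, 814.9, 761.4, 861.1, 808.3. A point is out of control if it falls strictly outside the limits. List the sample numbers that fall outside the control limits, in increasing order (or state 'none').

10

Compare each point to [782.5, 936.3]: sample 10 = 761.4 < LCL.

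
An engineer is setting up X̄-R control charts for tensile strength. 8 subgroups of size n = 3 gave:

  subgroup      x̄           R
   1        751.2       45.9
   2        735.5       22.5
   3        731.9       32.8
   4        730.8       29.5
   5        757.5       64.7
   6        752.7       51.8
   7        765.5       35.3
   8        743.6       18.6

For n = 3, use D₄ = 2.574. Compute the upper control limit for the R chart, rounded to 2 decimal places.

R̄ = (45.9 + 22.5 + 32.8 + 29.5 + 64.7 + 51.8 + 35.3 + 18.6) / 8 = 301.1000 / 8 = 37.6375
UCL_R = D₄·R̄ = 2.574 × 37.6375 = 96.8789

96.88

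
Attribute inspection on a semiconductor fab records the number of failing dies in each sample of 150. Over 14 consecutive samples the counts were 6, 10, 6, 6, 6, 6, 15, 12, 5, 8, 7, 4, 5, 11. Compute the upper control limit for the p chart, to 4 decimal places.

0.1048

p̄ = Σdᵢ / (k·n) = 107 / (14 × 150) = 0.05095
UCL = p̄ + 3·√(p̄(1−p̄)/n) = 0.05095 + 3 × √(0.05095×0.94905/150) = 0.05095 + 3 × 0.01795 = 0.10482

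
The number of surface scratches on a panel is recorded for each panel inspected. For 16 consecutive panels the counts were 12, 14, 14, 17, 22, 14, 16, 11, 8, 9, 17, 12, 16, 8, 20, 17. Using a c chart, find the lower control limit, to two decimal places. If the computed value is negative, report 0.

c̄ = (12 + 14 + 14 + 17 + 22 + 14 + 16 + 11 + 8 + 9 + 17 + 12 + 16 + 8 + 20 + 17) / 16 = 227 / 16 = 14.1875
LCL = c̄ − 3√c̄ = 14.1875 − 3 × 3.7666 = 2.8876

2.89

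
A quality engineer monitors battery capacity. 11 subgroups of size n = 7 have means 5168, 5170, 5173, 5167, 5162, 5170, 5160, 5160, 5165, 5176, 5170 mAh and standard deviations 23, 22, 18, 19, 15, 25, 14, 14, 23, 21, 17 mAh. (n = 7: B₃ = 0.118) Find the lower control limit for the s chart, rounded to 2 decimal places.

2.26

s̄ = (23 + 22 + 18 + 19 + 15 + 25 + 14 + 14 + 23 + 21 + 17) / 11 = 19.1818
LCL_s = B₃·s̄ = 0.118 × 19.1818 = 2.2635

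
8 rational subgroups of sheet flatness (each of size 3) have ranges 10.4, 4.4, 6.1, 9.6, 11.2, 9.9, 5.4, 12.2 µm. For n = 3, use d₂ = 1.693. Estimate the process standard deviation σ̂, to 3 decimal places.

5.109

R̄ = (10.4 + 4.4 + 6.1 + 9.6 + 11.2 + 9.9 + 5.4 + 12.2) / 8 = 8.6500
σ̂ = R̄ / d₂ = 8.6500 / 1.693 = 5.1093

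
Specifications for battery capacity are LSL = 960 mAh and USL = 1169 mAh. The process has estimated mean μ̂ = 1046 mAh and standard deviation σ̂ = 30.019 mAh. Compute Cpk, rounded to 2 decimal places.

Cpu = (USL − μ̂) / (3σ̂) = (1169 − 1046) / (3 × 30.019) = 1.3658; Cpl = (μ̂ − LSL) / (3σ̂) = (1046 − 960) / (3 × 30.019) = 0.9550; Cpk = min(Cpu, Cpl) = 0.9550

0.95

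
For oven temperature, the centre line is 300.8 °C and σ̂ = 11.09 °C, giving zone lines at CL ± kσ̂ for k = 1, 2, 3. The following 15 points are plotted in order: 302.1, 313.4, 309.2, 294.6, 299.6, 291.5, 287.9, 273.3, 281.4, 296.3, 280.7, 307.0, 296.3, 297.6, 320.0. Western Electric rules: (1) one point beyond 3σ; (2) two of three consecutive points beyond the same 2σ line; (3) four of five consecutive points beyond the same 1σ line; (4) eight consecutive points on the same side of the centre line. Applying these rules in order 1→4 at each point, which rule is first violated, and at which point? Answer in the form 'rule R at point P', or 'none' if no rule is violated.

Zone of each point (C = within 1σ̂, B = 1σ̂–2σ̂, A = 2σ̂–3σ̂, * = beyond 3σ̂; sign = side of CL): 1:+C, 2:+B, 3:+C, 4:-C, 5:-C, 6:-C, 7:-B, 8:-A, 9:-B, 10:-C, 11:-B, 12:+C, 13:-C, 14:-C, 15:+B
Rule 3 (four of five consecutive points beyond the same 1σ limit) is satisfied at point 11.

rule 3 at point 11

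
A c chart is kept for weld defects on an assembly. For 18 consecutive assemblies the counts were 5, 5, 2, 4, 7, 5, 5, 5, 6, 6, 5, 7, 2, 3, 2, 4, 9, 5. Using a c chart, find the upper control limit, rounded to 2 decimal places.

11.43

c̄ = (5 + 5 + 2 + 4 + 7 + 5 + 5 + 5 + 6 + 6 + 5 + 7 + 2 + 3 + 2 + 4 + 9 + 5) / 18 = 87 / 18 = 4.8333
UCL = c̄ + 3√c̄ = 4.8333 + 3 × √4.8333 = 4.8333 + 3 × 2.1985 = 11.4288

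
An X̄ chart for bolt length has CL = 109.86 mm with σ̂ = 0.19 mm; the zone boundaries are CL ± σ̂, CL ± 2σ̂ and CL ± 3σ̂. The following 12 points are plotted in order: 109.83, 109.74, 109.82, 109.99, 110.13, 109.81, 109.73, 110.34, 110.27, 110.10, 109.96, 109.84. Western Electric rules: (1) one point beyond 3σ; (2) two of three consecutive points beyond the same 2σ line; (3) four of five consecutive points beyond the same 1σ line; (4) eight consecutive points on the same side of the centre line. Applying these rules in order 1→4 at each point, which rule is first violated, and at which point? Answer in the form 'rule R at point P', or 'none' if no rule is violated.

Zone of each point (C = within 1σ̂, B = 1σ̂–2σ̂, A = 2σ̂–3σ̂, * = beyond 3σ̂; sign = side of CL): 1:-C, 2:-C, 3:-C, 4:+C, 5:+B, 6:-C, 7:-C, 8:+A, 9:+A, 10:+B, 11:+C, 12:-C
Rule 2 (two of three consecutive points beyond the same 2σ limit) is satisfied at point 9.

rule 2 at point 9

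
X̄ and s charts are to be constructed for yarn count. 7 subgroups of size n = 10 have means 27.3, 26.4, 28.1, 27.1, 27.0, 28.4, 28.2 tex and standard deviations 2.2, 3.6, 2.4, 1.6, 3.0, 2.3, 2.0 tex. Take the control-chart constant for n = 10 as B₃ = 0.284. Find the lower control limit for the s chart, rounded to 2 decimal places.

s̄ = (2.2 + 3.6 + 2.4 + 1.6 + 3.0 + 2.3 + 2.0) / 7 = 2.4429
LCL_s = B₃·s̄ = 0.284 × 2.4429 = 0.6938

0.69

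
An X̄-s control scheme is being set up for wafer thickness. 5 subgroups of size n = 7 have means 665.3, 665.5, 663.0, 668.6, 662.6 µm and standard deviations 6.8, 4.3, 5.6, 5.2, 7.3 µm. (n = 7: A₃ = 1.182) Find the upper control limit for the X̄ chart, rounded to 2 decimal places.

671.90

X̄̄ = (665.3 + 665.5 + 663.0 + 668.6 + 662.6) / 5 = 665.0000
s̄ = (6.8 + 4.3 + 5.6 + 5.2 + 7.3) / 5 = 5.8400
UCL = X̄̄ + A₃·s̄ = 665.0000 + 1.182 × 5.8400 = 671.9029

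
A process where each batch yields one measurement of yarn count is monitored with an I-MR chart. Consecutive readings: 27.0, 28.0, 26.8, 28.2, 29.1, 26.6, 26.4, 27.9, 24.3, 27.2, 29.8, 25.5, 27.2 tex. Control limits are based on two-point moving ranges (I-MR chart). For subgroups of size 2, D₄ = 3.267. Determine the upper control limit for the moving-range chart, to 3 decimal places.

6.480

Moving ranges: 1.0, 1.2, 1.4, 0.9, 2.5, 0.2, 1.5, 3.6, 2.9, 2.6, 4.3, 1.7; M̄R̄ = 23.8000 / 12 = 1.9833
UCL_MR = D₄·M̄R̄ = 3.267 × 1.9833 = 6.4795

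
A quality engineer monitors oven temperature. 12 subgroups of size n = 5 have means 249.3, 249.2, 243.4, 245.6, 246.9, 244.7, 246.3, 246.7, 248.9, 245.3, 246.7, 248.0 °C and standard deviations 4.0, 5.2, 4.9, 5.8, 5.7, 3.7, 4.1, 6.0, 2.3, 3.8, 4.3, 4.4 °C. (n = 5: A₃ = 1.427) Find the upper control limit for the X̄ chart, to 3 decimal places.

X̄̄ = (249.3 + 249.2 + 243.4 + 245.6 + 246.9 + 244.7 + 246.3 + 246.7 + 248.9 + 245.3 + 246.7 + 248.0) / 12 = 246.7500
s̄ = (4.0 + 5.2 + 4.9 + 5.8 + 5.7 + 3.7 + 4.1 + 6.0 + 2.3 + 3.8 + 4.3 + 4.4) / 12 = 4.5167
UCL = X̄̄ + A₃·s̄ = 246.7500 + 1.427 × 4.5167 = 253.1953

253.195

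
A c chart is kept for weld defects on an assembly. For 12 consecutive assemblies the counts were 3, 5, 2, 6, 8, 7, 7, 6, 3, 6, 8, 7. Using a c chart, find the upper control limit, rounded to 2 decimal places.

12.81

c̄ = (3 + 5 + 2 + 6 + 8 + 7 + 7 + 6 + 3 + 6 + 8 + 7) / 12 = 68 / 12 = 5.6667
UCL = c̄ + 3√c̄ = 5.6667 + 3 × √5.6667 = 5.6667 + 3 × 2.3805 = 12.8081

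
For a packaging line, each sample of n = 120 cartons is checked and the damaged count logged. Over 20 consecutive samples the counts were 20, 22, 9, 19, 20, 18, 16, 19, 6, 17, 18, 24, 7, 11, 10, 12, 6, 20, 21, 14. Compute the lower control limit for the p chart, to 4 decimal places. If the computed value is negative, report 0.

p̄ = Σdᵢ / (k·n) = 309 / (20 × 120) = 0.12875
LCL = p̄ − 3·√(p̄(1−p̄)/n) = 0.12875 − 3 × 0.03057 = 0.03703

0.0370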